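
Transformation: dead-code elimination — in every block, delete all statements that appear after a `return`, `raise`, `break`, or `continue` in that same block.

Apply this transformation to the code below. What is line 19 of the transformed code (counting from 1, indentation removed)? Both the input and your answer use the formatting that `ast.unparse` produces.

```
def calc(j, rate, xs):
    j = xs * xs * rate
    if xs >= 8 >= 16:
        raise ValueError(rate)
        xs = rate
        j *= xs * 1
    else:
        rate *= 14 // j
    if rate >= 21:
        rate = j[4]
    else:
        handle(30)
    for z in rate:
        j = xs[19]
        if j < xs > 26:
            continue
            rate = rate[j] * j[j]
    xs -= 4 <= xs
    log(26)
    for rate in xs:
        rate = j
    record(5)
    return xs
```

Transformed code:
def calc(j, rate, xs):
    j = xs * xs * rate
    if xs >= 8 >= 16:
        raise ValueError(rate)
    else:
        rate *= 14 // j
    if rate >= 21:
        rate = j[4]
    else:
        handle(30)
    for z in rate:
        j = xs[19]
        if j < xs > 26:
            continue
    xs -= 4 <= xs
    log(26)
    for rate in xs:
        rate = j
    record(5)
    return xs

record(5)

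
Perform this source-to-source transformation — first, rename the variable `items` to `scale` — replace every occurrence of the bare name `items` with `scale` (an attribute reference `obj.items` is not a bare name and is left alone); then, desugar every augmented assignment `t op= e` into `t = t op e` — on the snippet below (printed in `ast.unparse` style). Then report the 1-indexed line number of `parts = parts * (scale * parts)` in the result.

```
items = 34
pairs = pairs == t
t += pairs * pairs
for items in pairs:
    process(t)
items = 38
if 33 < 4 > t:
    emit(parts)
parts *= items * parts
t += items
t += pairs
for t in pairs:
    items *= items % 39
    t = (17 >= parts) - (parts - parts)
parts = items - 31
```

Transformed code:
scale = 34
pairs = pairs == t
t = t + pairs * pairs
for scale in pairs:
    process(t)
scale = 38
if 33 < 4 > t:
    emit(parts)
parts = parts * (scale * parts)
t = t + scale
t = t + pairs
for t in pairs:
    scale = scale * (scale % 39)
    t = (17 >= parts) - (parts - parts)
parts = scale - 31

9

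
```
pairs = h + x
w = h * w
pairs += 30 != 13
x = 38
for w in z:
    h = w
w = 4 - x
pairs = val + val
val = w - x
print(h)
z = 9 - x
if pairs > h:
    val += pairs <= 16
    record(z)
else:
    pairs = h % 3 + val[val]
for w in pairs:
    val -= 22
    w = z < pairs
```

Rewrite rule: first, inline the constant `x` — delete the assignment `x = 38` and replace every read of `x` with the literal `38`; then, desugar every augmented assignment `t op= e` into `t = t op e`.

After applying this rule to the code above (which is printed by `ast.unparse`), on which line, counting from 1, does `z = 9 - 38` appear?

Transformed code:
pairs = h + 38
w = h * w
pairs = pairs + (30 != 13)
for w in z:
    h = w
w = 4 - 38
pairs = val + val
val = w - 38
print(h)
z = 9 - 38
if pairs > h:
    val = val + (pairs <= 16)
    record(z)
else:
    pairs = h % 3 + val[val]
for w in pairs:
    val = val - 22
    w = z < pairs

10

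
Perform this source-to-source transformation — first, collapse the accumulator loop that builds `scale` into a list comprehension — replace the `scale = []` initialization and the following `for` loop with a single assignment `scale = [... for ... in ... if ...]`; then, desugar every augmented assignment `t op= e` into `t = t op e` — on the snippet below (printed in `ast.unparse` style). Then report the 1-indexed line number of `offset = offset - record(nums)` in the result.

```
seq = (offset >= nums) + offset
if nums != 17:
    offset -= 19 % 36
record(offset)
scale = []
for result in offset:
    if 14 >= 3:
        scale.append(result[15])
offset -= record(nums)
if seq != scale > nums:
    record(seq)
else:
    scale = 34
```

Transformed code:
seq = (offset >= nums) + offset
if nums != 17:
    offset = offset - 19 % 36
record(offset)
scale = [result[15] for result in offset if 14 >= 3]
offset = offset - record(nums)
if seq != scale > nums:
    record(seq)
else:
    scale = 34

6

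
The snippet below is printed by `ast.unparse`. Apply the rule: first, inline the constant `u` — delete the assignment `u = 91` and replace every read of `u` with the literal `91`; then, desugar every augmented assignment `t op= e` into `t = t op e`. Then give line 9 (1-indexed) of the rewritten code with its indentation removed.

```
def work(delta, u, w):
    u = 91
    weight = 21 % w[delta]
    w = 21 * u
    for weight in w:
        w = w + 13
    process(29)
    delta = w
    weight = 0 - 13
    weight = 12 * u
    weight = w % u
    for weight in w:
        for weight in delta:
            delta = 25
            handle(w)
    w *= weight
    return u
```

weight = 12 * 91

Transformed code:
def work(delta, u, w):
    weight = 21 % w[delta]
    w = 21 * 91
    for weight in w:
        w = w + 13
    process(29)
    delta = w
    weight = 0 - 13
    weight = 12 * 91
    weight = w % 91
    for weight in w:
        for weight in delta:
            delta = 25
            handle(w)
    w = w * weight
    return 91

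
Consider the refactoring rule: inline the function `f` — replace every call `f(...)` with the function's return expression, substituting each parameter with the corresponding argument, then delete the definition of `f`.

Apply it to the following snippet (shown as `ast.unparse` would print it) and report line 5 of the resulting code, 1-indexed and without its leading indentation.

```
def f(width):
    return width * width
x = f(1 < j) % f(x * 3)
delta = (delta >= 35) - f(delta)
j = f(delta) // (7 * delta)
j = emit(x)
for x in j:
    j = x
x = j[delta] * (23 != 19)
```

for x in j:

Transformed code:
x = (1 < j) * (1 < j) % (x * 3 * (x * 3))
delta = (delta >= 35) - delta * delta
j = delta * delta // (7 * delta)
j = emit(x)
for x in j:
    j = x
x = j[delta] * (23 != 19)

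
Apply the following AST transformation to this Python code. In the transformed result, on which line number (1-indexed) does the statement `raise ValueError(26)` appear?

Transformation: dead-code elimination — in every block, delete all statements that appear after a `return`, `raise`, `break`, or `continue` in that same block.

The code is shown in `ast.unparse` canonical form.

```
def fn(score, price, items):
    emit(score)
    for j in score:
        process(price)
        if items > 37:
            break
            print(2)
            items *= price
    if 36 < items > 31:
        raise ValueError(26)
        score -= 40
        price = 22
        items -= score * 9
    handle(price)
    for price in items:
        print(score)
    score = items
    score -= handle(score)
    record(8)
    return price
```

8

Transformed code:
def fn(score, price, items):
    emit(score)
    for j in score:
        process(price)
        if items > 37:
            break
    if 36 < items > 31:
        raise ValueError(26)
    handle(price)
    for price in items:
        print(score)
    score = items
    score -= handle(score)
    record(8)
    return price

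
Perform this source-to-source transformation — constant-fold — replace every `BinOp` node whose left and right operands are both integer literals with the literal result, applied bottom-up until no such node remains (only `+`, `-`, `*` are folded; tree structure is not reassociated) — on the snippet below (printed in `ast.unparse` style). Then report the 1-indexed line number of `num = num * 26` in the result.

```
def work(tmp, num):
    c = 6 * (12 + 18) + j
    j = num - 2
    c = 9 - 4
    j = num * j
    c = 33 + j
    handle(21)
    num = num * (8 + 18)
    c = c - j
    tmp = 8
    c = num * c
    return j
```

8

Transformed code:
def work(tmp, num):
    c = 180 + j
    j = num - 2
    c = 5
    j = num * j
    c = 33 + j
    handle(21)
    num = num * 26
    c = c - j
    tmp = 8
    c = num * c
    return j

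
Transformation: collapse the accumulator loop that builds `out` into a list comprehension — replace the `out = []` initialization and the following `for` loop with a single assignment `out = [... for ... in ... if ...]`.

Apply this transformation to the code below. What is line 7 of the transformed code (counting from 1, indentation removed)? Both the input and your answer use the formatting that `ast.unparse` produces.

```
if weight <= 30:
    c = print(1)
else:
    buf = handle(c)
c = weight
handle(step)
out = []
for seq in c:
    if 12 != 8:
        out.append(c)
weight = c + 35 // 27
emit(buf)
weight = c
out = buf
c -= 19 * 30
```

Transformed code:
if weight <= 30:
    c = print(1)
else:
    buf = handle(c)
c = weight
handle(step)
out = [c for seq in c if 12 != 8]
weight = c + 35 // 27
emit(buf)
weight = c
out = buf
c -= 19 * 30

out = [c for seq in c if 12 != 8]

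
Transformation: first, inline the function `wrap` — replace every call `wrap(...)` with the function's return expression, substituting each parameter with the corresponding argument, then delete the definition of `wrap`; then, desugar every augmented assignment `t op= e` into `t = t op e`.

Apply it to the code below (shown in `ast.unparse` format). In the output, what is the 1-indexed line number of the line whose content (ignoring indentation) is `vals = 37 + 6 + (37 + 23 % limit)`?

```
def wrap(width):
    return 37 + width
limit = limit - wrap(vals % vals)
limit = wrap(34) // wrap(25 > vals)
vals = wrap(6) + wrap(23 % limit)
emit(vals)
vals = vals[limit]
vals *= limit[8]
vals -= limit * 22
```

Transformed code:
limit = limit - (37 + vals % vals)
limit = (37 + 34) // (37 + (25 > vals))
vals = 37 + 6 + (37 + 23 % limit)
emit(vals)
vals = vals[limit]
vals = vals * limit[8]
vals = vals - limit * 22

3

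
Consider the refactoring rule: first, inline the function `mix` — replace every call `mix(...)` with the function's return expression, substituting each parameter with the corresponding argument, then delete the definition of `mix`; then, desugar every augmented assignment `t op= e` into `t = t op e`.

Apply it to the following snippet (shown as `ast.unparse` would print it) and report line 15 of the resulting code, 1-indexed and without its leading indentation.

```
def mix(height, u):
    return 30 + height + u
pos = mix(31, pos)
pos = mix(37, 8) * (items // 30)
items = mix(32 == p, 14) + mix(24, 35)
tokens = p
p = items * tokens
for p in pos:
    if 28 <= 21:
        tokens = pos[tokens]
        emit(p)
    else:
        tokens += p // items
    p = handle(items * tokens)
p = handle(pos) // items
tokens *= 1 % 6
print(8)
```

print(8)

Transformed code:
pos = 30 + 31 + pos
pos = (30 + 37 + 8) * (items // 30)
items = 30 + (32 == p) + 14 + (30 + 24 + 35)
tokens = p
p = items * tokens
for p in pos:
    if 28 <= 21:
        tokens = pos[tokens]
        emit(p)
    else:
        tokens = tokens + p // items
    p = handle(items * tokens)
p = handle(pos) // items
tokens = tokens * (1 % 6)
print(8)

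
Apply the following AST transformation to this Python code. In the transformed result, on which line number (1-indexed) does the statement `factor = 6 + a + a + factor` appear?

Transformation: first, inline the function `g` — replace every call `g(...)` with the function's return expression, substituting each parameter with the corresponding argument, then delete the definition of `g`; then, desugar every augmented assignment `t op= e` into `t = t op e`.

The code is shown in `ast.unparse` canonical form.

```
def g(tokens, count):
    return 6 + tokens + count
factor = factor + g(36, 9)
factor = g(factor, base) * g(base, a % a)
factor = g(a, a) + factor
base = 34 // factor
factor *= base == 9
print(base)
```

3

Transformed code:
factor = factor + (6 + 36 + 9)
factor = (6 + factor + base) * (6 + base + a % a)
factor = 6 + a + a + factor
base = 34 // factor
factor = factor * (base == 9)
print(base)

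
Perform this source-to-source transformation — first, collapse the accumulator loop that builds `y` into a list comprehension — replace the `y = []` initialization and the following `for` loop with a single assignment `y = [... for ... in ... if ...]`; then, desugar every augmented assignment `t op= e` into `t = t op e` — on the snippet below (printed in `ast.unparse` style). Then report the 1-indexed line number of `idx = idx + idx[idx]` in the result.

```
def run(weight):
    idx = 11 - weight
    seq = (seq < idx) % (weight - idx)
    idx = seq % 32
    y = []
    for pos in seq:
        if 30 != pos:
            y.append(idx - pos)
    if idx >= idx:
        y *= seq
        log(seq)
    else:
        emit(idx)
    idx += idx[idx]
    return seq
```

Transformed code:
def run(weight):
    idx = 11 - weight
    seq = (seq < idx) % (weight - idx)
    idx = seq % 32
    y = [idx - pos for pos in seq if 30 != pos]
    if idx >= idx:
        y = y * seq
        log(seq)
    else:
        emit(idx)
    idx = idx + idx[idx]
    return seq

11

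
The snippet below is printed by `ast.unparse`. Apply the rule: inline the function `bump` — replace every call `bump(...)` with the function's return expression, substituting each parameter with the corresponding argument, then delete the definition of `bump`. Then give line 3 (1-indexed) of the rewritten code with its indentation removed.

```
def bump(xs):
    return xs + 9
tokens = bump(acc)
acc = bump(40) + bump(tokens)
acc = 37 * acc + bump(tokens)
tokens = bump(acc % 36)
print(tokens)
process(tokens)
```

Transformed code:
tokens = acc + 9
acc = 40 + 9 + (tokens + 9)
acc = 37 * acc + (tokens + 9)
tokens = acc % 36 + 9
print(tokens)
process(tokens)

acc = 37 * acc + (tokens + 9)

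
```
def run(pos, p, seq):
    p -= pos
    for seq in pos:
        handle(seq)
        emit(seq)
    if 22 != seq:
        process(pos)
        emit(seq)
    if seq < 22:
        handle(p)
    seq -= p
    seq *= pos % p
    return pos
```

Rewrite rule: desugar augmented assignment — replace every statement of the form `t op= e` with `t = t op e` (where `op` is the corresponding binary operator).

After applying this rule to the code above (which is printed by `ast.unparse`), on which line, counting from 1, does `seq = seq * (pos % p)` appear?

12

Transformed code:
def run(pos, p, seq):
    p = p - pos
    for seq in pos:
        handle(seq)
        emit(seq)
    if 22 != seq:
        process(pos)
        emit(seq)
    if seq < 22:
        handle(p)
    seq = seq - p
    seq = seq * (pos % p)
    return pos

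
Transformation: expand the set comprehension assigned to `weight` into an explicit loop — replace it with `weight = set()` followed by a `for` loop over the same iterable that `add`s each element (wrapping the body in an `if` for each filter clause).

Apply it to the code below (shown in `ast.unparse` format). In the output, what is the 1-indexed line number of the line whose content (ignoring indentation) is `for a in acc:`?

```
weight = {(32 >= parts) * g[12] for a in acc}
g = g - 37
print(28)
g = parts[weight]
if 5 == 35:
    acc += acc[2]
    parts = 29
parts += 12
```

2

Transformed code:
weight = set()
for a in acc:
    weight.add((32 >= parts) * g[12])
g = g - 37
print(28)
g = parts[weight]
if 5 == 35:
    acc += acc[2]
    parts = 29
parts += 12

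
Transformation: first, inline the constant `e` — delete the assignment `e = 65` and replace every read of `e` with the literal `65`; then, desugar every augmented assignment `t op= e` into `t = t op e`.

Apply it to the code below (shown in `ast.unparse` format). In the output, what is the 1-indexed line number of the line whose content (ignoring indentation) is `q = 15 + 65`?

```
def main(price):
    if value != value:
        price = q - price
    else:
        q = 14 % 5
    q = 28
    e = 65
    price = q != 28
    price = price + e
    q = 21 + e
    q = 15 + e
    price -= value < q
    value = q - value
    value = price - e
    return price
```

Transformed code:
def main(price):
    if value != value:
        price = q - price
    else:
        q = 14 % 5
    q = 28
    price = q != 28
    price = price + 65
    q = 21 + 65
    q = 15 + 65
    price = price - (value < q)
    value = q - value
    value = price - 65
    return price

10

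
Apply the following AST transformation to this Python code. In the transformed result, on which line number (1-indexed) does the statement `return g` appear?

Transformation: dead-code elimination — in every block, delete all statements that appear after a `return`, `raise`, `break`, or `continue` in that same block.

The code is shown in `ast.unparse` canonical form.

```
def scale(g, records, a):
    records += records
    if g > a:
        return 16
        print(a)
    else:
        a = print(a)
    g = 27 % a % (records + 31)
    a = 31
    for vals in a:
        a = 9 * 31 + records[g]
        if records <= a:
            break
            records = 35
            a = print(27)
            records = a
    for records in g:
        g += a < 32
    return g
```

Transformed code:
def scale(g, records, a):
    records += records
    if g > a:
        return 16
    else:
        a = print(a)
    g = 27 % a % (records + 31)
    a = 31
    for vals in a:
        a = 9 * 31 + records[g]
        if records <= a:
            break
    for records in g:
        g += a < 32
    return g

15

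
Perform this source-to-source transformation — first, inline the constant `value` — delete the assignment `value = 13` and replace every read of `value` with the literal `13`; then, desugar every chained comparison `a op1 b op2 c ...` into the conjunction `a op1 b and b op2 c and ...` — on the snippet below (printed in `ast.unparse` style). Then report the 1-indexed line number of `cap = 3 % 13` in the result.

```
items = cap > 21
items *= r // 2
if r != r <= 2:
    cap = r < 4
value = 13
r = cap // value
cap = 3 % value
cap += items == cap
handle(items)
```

Transformed code:
items = cap > 21
items *= r // 2
if r != r and r <= 2:
    cap = r < 4
r = cap // 13
cap = 3 % 13
cap += items == cap
handle(items)

6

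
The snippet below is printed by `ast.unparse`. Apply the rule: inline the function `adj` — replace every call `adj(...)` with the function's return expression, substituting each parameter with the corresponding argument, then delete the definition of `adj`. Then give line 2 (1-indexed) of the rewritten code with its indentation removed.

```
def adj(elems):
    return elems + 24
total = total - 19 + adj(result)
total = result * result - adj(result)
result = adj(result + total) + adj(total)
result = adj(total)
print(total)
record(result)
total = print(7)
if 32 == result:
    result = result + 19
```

Transformed code:
total = total - 19 + (result + 24)
total = result * result - (result + 24)
result = result + total + 24 + (total + 24)
result = total + 24
print(total)
record(result)
total = print(7)
if 32 == result:
    result = result + 19

total = result * result - (result + 24)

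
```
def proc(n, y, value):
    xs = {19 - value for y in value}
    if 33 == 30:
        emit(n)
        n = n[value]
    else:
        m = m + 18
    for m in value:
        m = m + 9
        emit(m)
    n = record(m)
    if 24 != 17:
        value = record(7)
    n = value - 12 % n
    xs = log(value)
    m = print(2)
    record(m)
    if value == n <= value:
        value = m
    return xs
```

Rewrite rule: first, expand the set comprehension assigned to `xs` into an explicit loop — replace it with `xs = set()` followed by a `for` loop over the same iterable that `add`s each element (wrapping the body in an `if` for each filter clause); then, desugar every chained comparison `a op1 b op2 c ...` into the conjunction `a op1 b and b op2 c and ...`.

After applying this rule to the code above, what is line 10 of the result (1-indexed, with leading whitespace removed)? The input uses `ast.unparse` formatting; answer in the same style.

for m in value:

Transformed code:
def proc(n, y, value):
    xs = set()
    for y in value:
        xs.add(19 - value)
    if 33 == 30:
        emit(n)
        n = n[value]
    else:
        m = m + 18
    for m in value:
        m = m + 9
        emit(m)
    n = record(m)
    if 24 != 17:
        value = record(7)
    n = value - 12 % n
    xs = log(value)
    m = print(2)
    record(m)
    if value == n and n <= value:
        value = m
    return xs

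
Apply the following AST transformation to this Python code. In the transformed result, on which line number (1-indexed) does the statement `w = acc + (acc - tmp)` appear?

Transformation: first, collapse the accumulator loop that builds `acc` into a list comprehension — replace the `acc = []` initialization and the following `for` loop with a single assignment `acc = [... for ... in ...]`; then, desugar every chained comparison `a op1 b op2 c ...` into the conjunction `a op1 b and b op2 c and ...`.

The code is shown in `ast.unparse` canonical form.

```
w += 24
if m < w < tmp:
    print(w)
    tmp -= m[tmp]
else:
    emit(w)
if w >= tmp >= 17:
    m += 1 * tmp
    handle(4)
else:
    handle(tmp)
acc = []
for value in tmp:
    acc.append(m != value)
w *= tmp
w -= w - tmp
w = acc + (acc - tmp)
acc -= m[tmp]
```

Transformed code:
w += 24
if m < w and w < tmp:
    print(w)
    tmp -= m[tmp]
else:
    emit(w)
if w >= tmp and tmp >= 17:
    m += 1 * tmp
    handle(4)
else:
    handle(tmp)
acc = [m != value for value in tmp]
w *= tmp
w -= w - tmp
w = acc + (acc - tmp)
acc -= m[tmp]

15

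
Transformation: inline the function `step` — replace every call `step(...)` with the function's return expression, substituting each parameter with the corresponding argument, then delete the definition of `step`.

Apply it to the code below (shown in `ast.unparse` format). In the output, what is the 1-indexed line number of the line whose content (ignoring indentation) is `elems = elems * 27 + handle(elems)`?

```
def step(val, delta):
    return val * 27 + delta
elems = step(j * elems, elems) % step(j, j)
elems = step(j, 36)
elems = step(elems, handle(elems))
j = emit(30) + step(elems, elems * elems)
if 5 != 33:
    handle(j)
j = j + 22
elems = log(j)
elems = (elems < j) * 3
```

Transformed code:
elems = (j * elems * 27 + elems) % (j * 27 + j)
elems = j * 27 + 36
elems = elems * 27 + handle(elems)
j = emit(30) + (elems * 27 + elems * elems)
if 5 != 33:
    handle(j)
j = j + 22
elems = log(j)
elems = (elems < j) * 3

3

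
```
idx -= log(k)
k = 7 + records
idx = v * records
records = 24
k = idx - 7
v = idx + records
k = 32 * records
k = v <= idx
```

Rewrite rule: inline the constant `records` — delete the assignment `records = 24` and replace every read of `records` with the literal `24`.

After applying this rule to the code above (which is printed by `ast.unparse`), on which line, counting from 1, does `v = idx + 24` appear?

Transformed code:
idx -= log(k)
k = 7 + 24
idx = v * 24
k = idx - 7
v = idx + 24
k = 32 * 24
k = v <= idx

5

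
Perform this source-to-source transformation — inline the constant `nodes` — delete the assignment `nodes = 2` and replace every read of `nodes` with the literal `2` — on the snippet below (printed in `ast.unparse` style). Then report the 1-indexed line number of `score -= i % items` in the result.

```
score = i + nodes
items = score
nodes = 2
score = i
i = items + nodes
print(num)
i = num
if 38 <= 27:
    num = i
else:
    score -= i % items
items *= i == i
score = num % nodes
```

10

Transformed code:
score = i + 2
items = score
score = i
i = items + 2
print(num)
i = num
if 38 <= 27:
    num = i
else:
    score -= i % items
items *= i == i
score = num % 2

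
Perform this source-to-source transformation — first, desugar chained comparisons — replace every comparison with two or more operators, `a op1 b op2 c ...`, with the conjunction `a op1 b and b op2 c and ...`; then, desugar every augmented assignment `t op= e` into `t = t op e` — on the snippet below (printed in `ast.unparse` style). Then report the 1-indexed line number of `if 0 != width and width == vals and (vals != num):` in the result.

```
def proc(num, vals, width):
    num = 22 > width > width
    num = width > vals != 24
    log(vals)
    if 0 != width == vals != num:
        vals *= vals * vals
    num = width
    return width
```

Transformed code:
def proc(num, vals, width):
    num = 22 > width and width > width
    num = width > vals and vals != 24
    log(vals)
    if 0 != width and width == vals and (vals != num):
        vals = vals * (vals * vals)
    num = width
    return width

5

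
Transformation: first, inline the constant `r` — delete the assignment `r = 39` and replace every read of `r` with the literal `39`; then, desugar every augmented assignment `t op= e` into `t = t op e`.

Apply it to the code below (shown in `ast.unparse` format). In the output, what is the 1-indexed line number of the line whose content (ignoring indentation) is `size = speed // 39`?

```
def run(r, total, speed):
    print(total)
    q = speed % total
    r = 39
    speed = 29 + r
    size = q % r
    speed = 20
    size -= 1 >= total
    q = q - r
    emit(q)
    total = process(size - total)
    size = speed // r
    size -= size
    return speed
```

11

Transformed code:
def run(r, total, speed):
    print(total)
    q = speed % total
    speed = 29 + 39
    size = q % 39
    speed = 20
    size = size - (1 >= total)
    q = q - 39
    emit(q)
    total = process(size - total)
    size = speed // 39
    size = size - size
    return speed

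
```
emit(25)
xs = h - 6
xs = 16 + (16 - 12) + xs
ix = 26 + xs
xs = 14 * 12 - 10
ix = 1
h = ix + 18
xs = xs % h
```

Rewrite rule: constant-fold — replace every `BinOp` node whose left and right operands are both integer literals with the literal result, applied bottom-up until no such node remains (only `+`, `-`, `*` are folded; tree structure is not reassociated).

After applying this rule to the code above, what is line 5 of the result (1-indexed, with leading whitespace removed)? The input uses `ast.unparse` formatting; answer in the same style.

Transformed code:
emit(25)
xs = h - 6
xs = 20 + xs
ix = 26 + xs
xs = 158
ix = 1
h = ix + 18
xs = xs % h

xs = 158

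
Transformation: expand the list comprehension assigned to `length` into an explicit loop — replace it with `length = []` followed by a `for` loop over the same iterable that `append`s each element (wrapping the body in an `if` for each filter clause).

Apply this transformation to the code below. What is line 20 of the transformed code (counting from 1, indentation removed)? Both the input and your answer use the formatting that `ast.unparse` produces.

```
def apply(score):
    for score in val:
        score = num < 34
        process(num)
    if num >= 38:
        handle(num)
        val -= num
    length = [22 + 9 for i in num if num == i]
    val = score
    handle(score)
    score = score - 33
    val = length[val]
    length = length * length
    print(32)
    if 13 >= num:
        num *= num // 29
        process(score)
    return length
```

process(score)

Transformed code:
def apply(score):
    for score in val:
        score = num < 34
        process(num)
    if num >= 38:
        handle(num)
        val -= num
    length = []
    for i in num:
        if num == i:
            length.append(22 + 9)
    val = score
    handle(score)
    score = score - 33
    val = length[val]
    length = length * length
    print(32)
    if 13 >= num:
        num *= num // 29
        process(score)
    return length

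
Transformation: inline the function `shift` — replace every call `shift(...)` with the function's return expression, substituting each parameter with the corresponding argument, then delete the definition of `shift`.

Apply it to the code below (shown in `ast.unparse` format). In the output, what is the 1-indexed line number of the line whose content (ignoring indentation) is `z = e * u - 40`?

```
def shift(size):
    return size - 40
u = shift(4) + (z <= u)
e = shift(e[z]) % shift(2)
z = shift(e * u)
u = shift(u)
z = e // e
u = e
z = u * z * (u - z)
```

Transformed code:
u = 4 - 40 + (z <= u)
e = (e[z] - 40) % (2 - 40)
z = e * u - 40
u = u - 40
z = e // e
u = e
z = u * z * (u - z)

3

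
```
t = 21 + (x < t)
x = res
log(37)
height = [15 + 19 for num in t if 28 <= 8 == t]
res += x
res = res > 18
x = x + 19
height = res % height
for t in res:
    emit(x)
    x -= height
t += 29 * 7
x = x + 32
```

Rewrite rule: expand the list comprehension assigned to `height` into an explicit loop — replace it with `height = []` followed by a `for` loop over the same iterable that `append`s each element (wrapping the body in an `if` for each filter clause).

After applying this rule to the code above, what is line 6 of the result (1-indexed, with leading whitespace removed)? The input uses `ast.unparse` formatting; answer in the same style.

if 28 <= 8 == t:

Transformed code:
t = 21 + (x < t)
x = res
log(37)
height = []
for num in t:
    if 28 <= 8 == t:
        height.append(15 + 19)
res += x
res = res > 18
x = x + 19
height = res % height
for t in res:
    emit(x)
    x -= height
t += 29 * 7
x = x + 32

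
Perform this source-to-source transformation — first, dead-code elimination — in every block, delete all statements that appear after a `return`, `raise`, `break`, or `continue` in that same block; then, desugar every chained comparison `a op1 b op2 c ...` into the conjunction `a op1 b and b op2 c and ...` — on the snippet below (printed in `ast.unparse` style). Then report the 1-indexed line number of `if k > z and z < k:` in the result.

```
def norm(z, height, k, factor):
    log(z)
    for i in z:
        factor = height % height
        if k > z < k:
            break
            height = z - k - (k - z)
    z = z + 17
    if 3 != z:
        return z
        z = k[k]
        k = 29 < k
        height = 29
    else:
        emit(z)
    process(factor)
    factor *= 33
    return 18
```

Transformed code:
def norm(z, height, k, factor):
    log(z)
    for i in z:
        factor = height % height
        if k > z and z < k:
            break
    z = z + 17
    if 3 != z:
        return z
    else:
        emit(z)
    process(factor)
    factor *= 33
    return 18

5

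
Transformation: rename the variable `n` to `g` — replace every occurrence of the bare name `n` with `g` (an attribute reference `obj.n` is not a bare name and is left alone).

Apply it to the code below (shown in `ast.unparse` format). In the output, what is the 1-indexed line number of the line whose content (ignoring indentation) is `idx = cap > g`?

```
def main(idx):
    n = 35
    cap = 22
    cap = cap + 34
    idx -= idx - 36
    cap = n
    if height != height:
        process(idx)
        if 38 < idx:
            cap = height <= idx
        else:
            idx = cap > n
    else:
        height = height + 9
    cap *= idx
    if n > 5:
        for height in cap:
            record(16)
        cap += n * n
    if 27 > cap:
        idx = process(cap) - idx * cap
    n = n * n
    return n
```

Transformed code:
def main(idx):
    g = 35
    cap = 22
    cap = cap + 34
    idx -= idx - 36
    cap = g
    if height != height:
        process(idx)
        if 38 < idx:
            cap = height <= idx
        else:
            idx = cap > g
    else:
        height = height + 9
    cap *= idx
    if g > 5:
        for height in cap:
            record(16)
        cap += g * g
    if 27 > cap:
        idx = process(cap) - idx * cap
    g = g * g
    return g

12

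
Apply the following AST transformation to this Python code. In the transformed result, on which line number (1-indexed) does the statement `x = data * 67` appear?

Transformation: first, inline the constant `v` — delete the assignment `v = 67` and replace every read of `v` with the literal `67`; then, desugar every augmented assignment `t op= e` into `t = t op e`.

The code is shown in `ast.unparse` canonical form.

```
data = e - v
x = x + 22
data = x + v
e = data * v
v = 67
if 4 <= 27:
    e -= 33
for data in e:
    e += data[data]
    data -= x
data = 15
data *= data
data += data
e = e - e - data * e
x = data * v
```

Transformed code:
data = e - 67
x = x + 22
data = x + 67
e = data * 67
if 4 <= 27:
    e = e - 33
for data in e:
    e = e + data[data]
    data = data - x
data = 15
data = data * data
data = data + data
e = e - e - data * e
x = data * 67

14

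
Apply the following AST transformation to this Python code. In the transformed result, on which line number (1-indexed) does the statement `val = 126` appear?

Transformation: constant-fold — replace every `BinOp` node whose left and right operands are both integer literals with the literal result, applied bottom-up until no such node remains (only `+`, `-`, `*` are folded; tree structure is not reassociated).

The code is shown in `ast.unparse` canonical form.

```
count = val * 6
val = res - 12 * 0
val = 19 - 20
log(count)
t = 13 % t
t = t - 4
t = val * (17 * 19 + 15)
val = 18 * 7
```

8

Transformed code:
count = val * 6
val = res - 0
val = -1
log(count)
t = 13 % t
t = t - 4
t = val * 338
val = 126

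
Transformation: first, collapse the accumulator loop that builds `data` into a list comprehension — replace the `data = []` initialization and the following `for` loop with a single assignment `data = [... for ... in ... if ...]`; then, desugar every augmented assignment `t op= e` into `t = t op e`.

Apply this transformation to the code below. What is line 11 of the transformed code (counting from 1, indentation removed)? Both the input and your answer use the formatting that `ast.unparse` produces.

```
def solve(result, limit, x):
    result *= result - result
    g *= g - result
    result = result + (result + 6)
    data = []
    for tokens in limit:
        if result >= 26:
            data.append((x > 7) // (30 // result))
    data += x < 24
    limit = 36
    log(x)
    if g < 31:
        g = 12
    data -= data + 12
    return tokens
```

data = data - (data + 12)

Transformed code:
def solve(result, limit, x):
    result = result * (result - result)
    g = g * (g - result)
    result = result + (result + 6)
    data = [(x > 7) // (30 // result) for tokens in limit if result >= 26]
    data = data + (x < 24)
    limit = 36
    log(x)
    if g < 31:
        g = 12
    data = data - (data + 12)
    return tokens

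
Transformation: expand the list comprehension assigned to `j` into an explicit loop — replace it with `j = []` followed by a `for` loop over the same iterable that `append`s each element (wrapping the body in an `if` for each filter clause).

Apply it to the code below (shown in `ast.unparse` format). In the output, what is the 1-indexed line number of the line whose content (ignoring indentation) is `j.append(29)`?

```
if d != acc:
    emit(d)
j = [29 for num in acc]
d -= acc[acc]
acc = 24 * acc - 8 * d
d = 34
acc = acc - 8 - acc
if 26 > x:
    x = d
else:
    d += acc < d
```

Transformed code:
if d != acc:
    emit(d)
j = []
for num in acc:
    j.append(29)
d -= acc[acc]
acc = 24 * acc - 8 * d
d = 34
acc = acc - 8 - acc
if 26 > x:
    x = d
else:
    d += acc < d

5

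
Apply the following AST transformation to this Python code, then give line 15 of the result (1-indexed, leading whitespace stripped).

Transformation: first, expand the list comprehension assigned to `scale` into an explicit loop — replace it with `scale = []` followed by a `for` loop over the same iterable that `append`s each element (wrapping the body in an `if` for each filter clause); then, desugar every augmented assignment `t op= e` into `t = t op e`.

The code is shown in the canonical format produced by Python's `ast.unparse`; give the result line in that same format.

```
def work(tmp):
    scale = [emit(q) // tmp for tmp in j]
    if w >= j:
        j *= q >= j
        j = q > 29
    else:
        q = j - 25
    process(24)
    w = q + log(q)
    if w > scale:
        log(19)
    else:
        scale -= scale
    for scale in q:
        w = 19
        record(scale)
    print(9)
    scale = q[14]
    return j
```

scale = scale - scale

Transformed code:
def work(tmp):
    scale = []
    for tmp in j:
        scale.append(emit(q) // tmp)
    if w >= j:
        j = j * (q >= j)
        j = q > 29
    else:
        q = j - 25
    process(24)
    w = q + log(q)
    if w > scale:
        log(19)
    else:
        scale = scale - scale
    for scale in q:
        w = 19
        record(scale)
    print(9)
    scale = q[14]
    return j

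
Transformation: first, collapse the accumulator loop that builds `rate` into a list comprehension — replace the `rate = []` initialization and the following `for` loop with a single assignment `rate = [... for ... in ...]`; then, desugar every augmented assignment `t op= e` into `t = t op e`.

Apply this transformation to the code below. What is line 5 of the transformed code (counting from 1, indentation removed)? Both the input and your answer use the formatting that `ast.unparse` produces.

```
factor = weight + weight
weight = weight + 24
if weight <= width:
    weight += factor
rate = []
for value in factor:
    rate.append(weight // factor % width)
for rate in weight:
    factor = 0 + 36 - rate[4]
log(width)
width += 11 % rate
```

Transformed code:
factor = weight + weight
weight = weight + 24
if weight <= width:
    weight = weight + factor
rate = [weight // factor % width for value in factor]
for rate in weight:
    factor = 0 + 36 - rate[4]
log(width)
width = width + 11 % rate

rate = [weight // factor % width for value in factor]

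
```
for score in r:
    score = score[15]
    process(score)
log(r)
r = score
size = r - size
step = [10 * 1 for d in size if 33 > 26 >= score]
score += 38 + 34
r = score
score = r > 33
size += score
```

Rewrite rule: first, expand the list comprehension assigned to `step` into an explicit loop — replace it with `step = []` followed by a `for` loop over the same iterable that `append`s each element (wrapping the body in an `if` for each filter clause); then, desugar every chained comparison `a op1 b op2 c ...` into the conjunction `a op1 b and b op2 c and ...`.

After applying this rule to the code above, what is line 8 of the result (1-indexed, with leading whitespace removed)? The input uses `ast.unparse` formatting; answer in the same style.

for d in size:

Transformed code:
for score in r:
    score = score[15]
    process(score)
log(r)
r = score
size = r - size
step = []
for d in size:
    if 33 > 26 and 26 >= score:
        step.append(10 * 1)
score += 38 + 34
r = score
score = r > 33
size += score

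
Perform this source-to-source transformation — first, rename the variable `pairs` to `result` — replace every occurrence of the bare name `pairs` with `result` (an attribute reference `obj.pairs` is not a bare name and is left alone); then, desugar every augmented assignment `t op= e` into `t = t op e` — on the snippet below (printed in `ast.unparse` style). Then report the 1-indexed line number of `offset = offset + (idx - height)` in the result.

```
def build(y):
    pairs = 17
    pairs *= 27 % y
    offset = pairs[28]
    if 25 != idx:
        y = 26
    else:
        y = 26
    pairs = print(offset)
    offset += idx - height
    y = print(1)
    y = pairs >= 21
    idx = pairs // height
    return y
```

10

Transformed code:
def build(y):
    result = 17
    result = result * (27 % y)
    offset = result[28]
    if 25 != idx:
        y = 26
    else:
        y = 26
    result = print(offset)
    offset = offset + (idx - height)
    y = print(1)
    y = result >= 21
    idx = result // height
    return y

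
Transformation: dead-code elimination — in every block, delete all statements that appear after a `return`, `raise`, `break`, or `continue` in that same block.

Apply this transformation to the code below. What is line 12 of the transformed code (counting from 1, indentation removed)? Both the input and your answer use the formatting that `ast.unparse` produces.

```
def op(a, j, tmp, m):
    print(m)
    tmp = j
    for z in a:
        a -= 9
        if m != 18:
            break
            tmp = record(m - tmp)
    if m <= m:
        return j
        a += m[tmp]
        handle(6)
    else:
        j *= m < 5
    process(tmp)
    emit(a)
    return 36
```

Transformed code:
def op(a, j, tmp, m):
    print(m)
    tmp = j
    for z in a:
        a -= 9
        if m != 18:
            break
    if m <= m:
        return j
    else:
        j *= m < 5
    process(tmp)
    emit(a)
    return 36

process(tmp)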